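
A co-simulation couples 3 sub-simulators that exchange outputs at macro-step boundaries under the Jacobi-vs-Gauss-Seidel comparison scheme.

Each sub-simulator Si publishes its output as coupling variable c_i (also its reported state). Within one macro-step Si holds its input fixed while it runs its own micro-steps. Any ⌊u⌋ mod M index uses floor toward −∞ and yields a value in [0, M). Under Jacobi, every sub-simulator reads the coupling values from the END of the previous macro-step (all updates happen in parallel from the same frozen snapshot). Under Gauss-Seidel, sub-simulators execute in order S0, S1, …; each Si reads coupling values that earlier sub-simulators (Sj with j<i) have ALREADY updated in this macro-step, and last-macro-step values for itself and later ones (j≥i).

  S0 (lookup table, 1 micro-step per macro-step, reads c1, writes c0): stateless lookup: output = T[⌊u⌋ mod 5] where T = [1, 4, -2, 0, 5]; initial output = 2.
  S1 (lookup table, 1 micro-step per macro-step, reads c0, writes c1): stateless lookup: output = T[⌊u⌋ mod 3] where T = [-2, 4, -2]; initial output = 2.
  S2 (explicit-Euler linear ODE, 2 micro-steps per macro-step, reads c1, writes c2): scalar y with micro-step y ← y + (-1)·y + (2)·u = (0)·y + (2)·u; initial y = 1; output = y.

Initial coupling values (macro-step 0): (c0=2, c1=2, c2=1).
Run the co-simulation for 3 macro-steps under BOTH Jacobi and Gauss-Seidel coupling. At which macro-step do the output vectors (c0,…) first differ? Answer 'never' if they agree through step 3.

first divergence at macro-step: 1

[Jacobi] macro 1: S0 reads c1=2 → after 1×micro: -2; S1 reads c0=2 → after 1×micro: -2; S2 reads c1=2 → after 2×micro: 4 ⇒ (c0=-2, c1=-2, c2=4)
[Jacobi] macro 2: S0 reads c1=-2 → after 1×micro: 0; S1 reads c0=-2 → after 1×micro: 4; S2 reads c1=-2 → after 2×micro: -4 ⇒ (c0=0, c1=4, c2=-4)
[Jacobi] macro 3: S0 reads c1=4 → after 1×micro: 5; S1 reads c0=0 → after 1×micro: -2; S2 reads c1=4 → after 2×micro: 8 ⇒ (c0=5, c1=-2, c2=8)
[Gauss-Seidel] macro 1: S0 reads c1=2 → after 1×micro: -2; S1 reads c0=-2 → after 1×micro: 4; S2 reads c1=4 → after 2×micro: 8 ⇒ (c0=-2, c1=4, c2=8)
[Gauss-Seidel] macro 2: S0 reads c1=4 → after 1×micro: 5; S1 reads c0=5 → after 1×micro: -2; S2 reads c1=-2 → after 2×micro: -4 ⇒ (c0=5, c1=-2, c2=-4)
[Gauss-Seidel] macro 3: S0 reads c1=-2 → after 1×micro: 0; S1 reads c0=0 → after 1×micro: -2; S2 reads c1=-2 → after 2×micro: -4 ⇒ (c0=0, c1=-2, c2=-4)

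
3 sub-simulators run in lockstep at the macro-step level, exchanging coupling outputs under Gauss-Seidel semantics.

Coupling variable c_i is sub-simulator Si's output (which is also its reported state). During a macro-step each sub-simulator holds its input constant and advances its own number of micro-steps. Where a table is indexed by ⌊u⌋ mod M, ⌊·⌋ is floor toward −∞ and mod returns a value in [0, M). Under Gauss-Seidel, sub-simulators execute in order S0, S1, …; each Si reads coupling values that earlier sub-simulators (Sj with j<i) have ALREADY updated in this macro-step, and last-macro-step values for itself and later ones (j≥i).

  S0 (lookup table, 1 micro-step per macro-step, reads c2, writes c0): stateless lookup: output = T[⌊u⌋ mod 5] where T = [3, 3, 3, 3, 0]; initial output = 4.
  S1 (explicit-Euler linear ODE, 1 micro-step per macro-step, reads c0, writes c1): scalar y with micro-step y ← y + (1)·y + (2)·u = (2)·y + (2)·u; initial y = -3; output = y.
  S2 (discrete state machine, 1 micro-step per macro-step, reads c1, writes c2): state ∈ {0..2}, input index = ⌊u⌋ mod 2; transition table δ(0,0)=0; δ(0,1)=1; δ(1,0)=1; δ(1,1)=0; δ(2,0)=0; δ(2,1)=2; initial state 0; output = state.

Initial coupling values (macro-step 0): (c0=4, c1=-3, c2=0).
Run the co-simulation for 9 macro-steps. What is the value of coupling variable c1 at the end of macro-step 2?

macro 1: S0 reads c2=0 → after 1×micro: 3; S1 reads c0=3 → after 1×micro: 0; S2 reads c1=0 → after 1×micro: 0 ⇒ (c0=3, c1=0, c2=0)
macro 2: S0 reads c2=0 → after 1×micro: 3; S1 reads c0=3 → after 1×micro: 6; S2 reads c1=6 → after 1×micro: 0 ⇒ (c0=3, c1=6, c2=0)
macro 3: S0 reads c2=0 → after 1×micro: 3; S1 reads c0=3 → after 1×micro: 18; S2 reads c1=18 → after 1×micro: 0 ⇒ (c0=3, c1=18, c2=0)
macro 4: S0 reads c2=0 → after 1×micro: 3; S1 reads c0=3 → after 1×micro: 42; S2 reads c1=42 → after 1×micro: 0 ⇒ (c0=3, c1=42, c2=0)
macro 5: S0 reads c2=0 → after 1×micro: 3; S1 reads c0=3 → after 1×micro: 90; S2 reads c1=90 → after 1×micro: 0 ⇒ (c0=3, c1=90, c2=0)
macro 6: S0 reads c2=0 → after 1×micro: 3; S1 reads c0=3 → after 1×micro: 186; S2 reads c1=186 → after 1×micro: 0 ⇒ (c0=3, c1=186, c2=0)
macro 7: S0 reads c2=0 → after 1×micro: 3; S1 reads c0=3 → after 1×micro: 378; S2 reads c1=378 → after 1×micro: 0 ⇒ (c0=3, c1=378, c2=0)
macro 8: S0 reads c2=0 → after 1×micro: 3; S1 reads c0=3 → after 1×micro: 762; S2 reads c1=762 → after 1×micro: 0 ⇒ (c0=3, c1=762, c2=0)
macro 9: S0 reads c2=0 → after 1×micro: 3; S1 reads c0=3 → after 1×micro: 1530; S2 reads c1=1530 → after 1×micro: 0 ⇒ (c0=3, c1=1530, c2=0)

c1 at macro-step 2 = 6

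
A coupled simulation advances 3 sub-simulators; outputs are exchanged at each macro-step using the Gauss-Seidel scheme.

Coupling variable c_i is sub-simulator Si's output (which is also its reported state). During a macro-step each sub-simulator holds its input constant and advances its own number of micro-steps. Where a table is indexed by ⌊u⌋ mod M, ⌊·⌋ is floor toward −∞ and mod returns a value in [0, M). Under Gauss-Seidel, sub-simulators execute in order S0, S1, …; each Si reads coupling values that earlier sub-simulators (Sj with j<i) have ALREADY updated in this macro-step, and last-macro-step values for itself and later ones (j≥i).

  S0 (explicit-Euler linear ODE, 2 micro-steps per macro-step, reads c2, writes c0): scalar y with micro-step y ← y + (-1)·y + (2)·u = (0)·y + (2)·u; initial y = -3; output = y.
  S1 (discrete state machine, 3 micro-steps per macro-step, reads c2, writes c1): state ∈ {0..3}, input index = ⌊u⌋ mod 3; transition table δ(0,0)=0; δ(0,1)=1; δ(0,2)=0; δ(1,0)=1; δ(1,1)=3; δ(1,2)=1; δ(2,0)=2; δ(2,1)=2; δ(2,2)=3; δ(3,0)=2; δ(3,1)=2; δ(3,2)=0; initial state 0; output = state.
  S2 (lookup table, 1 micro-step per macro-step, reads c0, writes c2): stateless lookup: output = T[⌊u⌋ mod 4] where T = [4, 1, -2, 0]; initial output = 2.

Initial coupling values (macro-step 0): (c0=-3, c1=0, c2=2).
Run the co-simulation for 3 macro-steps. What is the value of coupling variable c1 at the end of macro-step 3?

c1 at macro-step 3 = 2

macro 1: S0 reads c2=2 → after 2×micro: 4; S1 reads c2=2 → after 3×micro: 0; S2 reads c0=4 → after 1×micro: 4 ⇒ (c0=4, c1=0, c2=4)
macro 2: S0 reads c2=4 → after 2×micro: 8; S1 reads c2=4 → after 3×micro: 2; S2 reads c0=8 → after 1×micro: 4 ⇒ (c0=8, c1=2, c2=4)
macro 3: S0 reads c2=4 → after 2×micro: 8; S1 reads c2=4 → after 3×micro: 2; S2 reads c0=8 → after 1×micro: 4 ⇒ (c0=8, c1=2, c2=4)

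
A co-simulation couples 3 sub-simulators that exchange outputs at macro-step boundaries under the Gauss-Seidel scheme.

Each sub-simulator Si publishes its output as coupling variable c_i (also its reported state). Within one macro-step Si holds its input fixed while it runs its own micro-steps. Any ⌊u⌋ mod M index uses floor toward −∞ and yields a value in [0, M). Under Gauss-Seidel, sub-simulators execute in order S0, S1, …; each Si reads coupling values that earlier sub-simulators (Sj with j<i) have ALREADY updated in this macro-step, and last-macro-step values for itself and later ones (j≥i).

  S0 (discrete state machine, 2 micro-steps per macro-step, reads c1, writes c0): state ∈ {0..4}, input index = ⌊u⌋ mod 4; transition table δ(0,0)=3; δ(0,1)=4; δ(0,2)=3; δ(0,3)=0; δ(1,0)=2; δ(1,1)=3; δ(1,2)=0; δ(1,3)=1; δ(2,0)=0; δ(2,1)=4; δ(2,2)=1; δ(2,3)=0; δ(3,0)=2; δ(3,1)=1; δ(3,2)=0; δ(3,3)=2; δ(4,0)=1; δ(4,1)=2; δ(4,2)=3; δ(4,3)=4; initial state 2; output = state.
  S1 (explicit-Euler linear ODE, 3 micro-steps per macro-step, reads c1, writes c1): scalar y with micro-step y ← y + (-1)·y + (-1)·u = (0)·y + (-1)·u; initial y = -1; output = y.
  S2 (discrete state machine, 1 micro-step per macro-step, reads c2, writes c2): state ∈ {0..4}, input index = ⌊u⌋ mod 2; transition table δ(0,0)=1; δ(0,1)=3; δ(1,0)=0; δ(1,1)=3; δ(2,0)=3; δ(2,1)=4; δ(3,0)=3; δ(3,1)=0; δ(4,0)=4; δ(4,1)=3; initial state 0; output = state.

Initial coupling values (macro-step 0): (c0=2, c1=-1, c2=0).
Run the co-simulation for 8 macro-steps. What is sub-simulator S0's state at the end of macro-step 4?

S0 state at macro-step 4 = 2

macro 1: S0 reads c1=-1 → after 2×micro: 0; S1 reads c1=-1 → after 3×micro: 1; S2 reads c2=0 → after 1×micro: 1 ⇒ (c0=0, c1=1, c2=1)
macro 2: S0 reads c1=1 → after 2×micro: 2; S1 reads c1=1 → after 3×micro: -1; S2 reads c2=1 → after 1×micro: 3 ⇒ (c0=2, c1=-1, c2=3)
macro 3: S0 reads c1=-1 → after 2×micro: 0; S1 reads c1=-1 → after 3×micro: 1; S2 reads c2=3 → after 1×micro: 0 ⇒ (c0=0, c1=1, c2=0)
macro 4: S0 reads c1=1 → after 2×micro: 2; S1 reads c1=1 → after 3×micro: -1; S2 reads c2=0 → after 1×micro: 1 ⇒ (c0=2, c1=-1, c2=1)
macro 5: S0 reads c1=-1 → after 2×micro: 0; S1 reads c1=-1 → after 3×micro: 1; S2 reads c2=1 → after 1×micro: 3 ⇒ (c0=0, c1=1, c2=3)
macro 6: S0 reads c1=1 → after 2×micro: 2; S1 reads c1=1 → after 3×micro: -1; S2 reads c2=3 → after 1×micro: 0 ⇒ (c0=2, c1=-1, c2=0)
macro 7: S0 reads c1=-1 → after 2×micro: 0; S1 reads c1=-1 → after 3×micro: 1; S2 reads c2=0 → after 1×micro: 1 ⇒ (c0=0, c1=1, c2=1)
macro 8: S0 reads c1=1 → after 2×micro: 2; S1 reads c1=1 → after 3×micro: -1; S2 reads c2=1 → after 1×micro: 3 ⇒ (c0=2, c1=-1, c2=3)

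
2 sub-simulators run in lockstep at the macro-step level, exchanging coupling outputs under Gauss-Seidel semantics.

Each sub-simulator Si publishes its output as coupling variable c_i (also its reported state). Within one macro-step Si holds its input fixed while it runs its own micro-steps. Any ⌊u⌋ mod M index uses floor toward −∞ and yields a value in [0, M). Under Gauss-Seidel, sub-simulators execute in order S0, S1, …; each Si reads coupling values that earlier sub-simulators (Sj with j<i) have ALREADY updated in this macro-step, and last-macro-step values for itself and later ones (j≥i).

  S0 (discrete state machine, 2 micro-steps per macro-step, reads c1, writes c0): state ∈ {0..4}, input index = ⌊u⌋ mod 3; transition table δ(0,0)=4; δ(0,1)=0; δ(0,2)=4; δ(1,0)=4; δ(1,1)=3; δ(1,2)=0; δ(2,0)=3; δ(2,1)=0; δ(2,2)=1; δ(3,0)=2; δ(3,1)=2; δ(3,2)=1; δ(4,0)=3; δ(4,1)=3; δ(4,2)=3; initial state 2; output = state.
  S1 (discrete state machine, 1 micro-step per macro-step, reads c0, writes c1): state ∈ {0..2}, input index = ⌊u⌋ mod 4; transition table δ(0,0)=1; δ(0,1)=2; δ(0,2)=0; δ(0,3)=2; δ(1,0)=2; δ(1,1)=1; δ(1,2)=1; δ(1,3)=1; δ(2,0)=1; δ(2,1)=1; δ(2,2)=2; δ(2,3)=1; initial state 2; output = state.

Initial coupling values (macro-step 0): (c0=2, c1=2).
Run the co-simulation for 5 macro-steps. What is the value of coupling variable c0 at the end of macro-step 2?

macro 1: S0 reads c1=2 → after 2×micro: 0; S1 reads c0=0 → after 1×micro: 1 ⇒ (c0=0, c1=1)
macro 2: S0 reads c1=1 → after 2×micro: 0; S1 reads c0=0 → after 1×micro: 2 ⇒ (c0=0, c1=2)
macro 3: S0 reads c1=2 → after 2×micro: 3; S1 reads c0=3 → after 1×micro: 1 ⇒ (c0=3, c1=1)
macro 4: S0 reads c1=1 → after 2×micro: 0; S1 reads c0=0 → after 1×micro: 2 ⇒ (c0=0, c1=2)
macro 5: S0 reads c1=2 → after 2×micro: 3; S1 reads c0=3 → after 1×micro: 1 ⇒ (c0=3, c1=1)

c0 at macro-step 2 = 0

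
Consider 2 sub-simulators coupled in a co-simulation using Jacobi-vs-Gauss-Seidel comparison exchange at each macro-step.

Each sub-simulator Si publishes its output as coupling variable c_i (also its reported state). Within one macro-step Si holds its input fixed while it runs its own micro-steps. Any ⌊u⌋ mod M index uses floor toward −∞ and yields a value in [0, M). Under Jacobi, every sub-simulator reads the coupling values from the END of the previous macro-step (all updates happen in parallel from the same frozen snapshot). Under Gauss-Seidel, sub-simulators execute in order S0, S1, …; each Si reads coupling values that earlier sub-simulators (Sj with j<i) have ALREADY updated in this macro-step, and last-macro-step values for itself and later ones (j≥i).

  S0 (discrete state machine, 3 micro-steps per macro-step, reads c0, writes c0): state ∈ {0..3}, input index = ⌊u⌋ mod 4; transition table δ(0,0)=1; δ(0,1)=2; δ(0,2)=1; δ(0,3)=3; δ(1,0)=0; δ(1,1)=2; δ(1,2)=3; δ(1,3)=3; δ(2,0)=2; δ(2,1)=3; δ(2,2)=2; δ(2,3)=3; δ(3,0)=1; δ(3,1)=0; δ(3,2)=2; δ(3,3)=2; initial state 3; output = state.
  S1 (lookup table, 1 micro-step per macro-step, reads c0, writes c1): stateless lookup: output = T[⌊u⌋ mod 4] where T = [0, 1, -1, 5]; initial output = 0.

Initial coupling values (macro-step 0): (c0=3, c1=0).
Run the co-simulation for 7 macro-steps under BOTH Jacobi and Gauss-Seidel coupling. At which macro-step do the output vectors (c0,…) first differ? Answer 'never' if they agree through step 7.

[Jacobi] macro 1: S0 reads c0=3 → after 3×micro: 2; S1 reads c0=3 → after 1×micro: 5 ⇒ (c0=2, c1=5)
[Jacobi] macro 2: S0 reads c0=2 → after 3×micro: 2; S1 reads c0=2 → after 1×micro: -1 ⇒ (c0=2, c1=-1)
[Jacobi] macro 3: S0 reads c0=2 → after 3×micro: 2; S1 reads c0=2 → after 1×micro: -1 ⇒ (c0=2, c1=-1)
[Jacobi] macro 4: S0 reads c0=2 → after 3×micro: 2; S1 reads c0=2 → after 1×micro: -1 ⇒ (c0=2, c1=-1)
[Jacobi] macro 5: S0 reads c0=2 → after 3×micro: 2; S1 reads c0=2 → after 1×micro: -1 ⇒ (c0=2, c1=-1)
[Jacobi] macro 6: S0 reads c0=2 → after 3×micro: 2; S1 reads c0=2 → after 1×micro: -1 ⇒ (c0=2, c1=-1)
[Jacobi] macro 7: S0 reads c0=2 → after 3×micro: 2; S1 reads c0=2 → after 1×micro: -1 ⇒ (c0=2, c1=-1)
[Gauss-Seidel] macro 1: S0 reads c0=3 → after 3×micro: 2; S1 reads c0=2 → after 1×micro: -1 ⇒ (c0=2, c1=-1)
[Gauss-Seidel] macro 2: S0 reads c0=2 → after 3×micro: 2; S1 reads c0=2 → after 1×micro: -1 ⇒ (c0=2, c1=-1)
[Gauss-Seidel] macro 3: S0 reads c0=2 → after 3×micro: 2; S1 reads c0=2 → after 1×micro: -1 ⇒ (c0=2, c1=-1)
[Gauss-Seidel] macro 4: S0 reads c0=2 → after 3×micro: 2; S1 reads c0=2 → after 1×micro: -1 ⇒ (c0=2, c1=-1)
[Gauss-Seidel] macro 5: S0 reads c0=2 → after 3×micro: 2; S1 reads c0=2 → after 1×micro: -1 ⇒ (c0=2, c1=-1)
[Gauss-Seidel] macro 6: S0 reads c0=2 → after 3×micro: 2; S1 reads c0=2 → after 1×micro: -1 ⇒ (c0=2, c1=-1)
[Gauss-Seidel] macro 7: S0 reads c0=2 → after 3×micro: 2; S1 reads c0=2 → after 1×micro: -1 ⇒ (c0=2, c1=-1)

first divergence at macro-step: 1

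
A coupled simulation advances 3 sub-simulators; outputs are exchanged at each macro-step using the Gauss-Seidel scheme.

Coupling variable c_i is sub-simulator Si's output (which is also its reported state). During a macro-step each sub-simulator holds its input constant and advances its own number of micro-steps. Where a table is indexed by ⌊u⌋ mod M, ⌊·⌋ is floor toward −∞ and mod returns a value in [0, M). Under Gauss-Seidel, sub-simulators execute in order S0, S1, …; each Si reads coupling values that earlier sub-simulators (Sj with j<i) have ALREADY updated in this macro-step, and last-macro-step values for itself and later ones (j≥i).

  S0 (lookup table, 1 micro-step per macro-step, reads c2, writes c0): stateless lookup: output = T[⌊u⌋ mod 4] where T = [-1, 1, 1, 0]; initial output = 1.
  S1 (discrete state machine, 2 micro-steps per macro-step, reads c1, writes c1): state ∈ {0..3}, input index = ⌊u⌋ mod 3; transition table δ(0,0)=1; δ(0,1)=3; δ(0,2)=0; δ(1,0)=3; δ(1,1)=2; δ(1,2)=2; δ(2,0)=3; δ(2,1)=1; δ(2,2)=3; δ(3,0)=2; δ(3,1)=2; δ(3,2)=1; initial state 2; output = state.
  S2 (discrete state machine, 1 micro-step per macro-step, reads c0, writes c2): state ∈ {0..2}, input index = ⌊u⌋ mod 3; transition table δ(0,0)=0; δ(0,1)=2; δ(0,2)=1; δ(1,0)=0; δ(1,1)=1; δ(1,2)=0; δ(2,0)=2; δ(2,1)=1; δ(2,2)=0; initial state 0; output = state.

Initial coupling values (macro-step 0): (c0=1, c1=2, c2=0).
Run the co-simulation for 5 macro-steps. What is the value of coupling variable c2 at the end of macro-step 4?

c2 at macro-step 4 = 1

macro 1: S0 reads c2=0 → after 1×micro: -1; S1 reads c1=2 → after 2×micro: 1; S2 reads c0=-1 → after 1×micro: 1 ⇒ (c0=-1, c1=1, c2=1)
macro 2: S0 reads c2=1 → after 1×micro: 1; S1 reads c1=1 → after 2×micro: 1; S2 reads c0=1 → after 1×micro: 1 ⇒ (c0=1, c1=1, c2=1)
macro 3: S0 reads c2=1 → after 1×micro: 1; S1 reads c1=1 → after 2×micro: 1; S2 reads c0=1 → after 1×micro: 1 ⇒ (c0=1, c1=1, c2=1)
macro 4: S0 reads c2=1 → after 1×micro: 1; S1 reads c1=1 → after 2×micro: 1; S2 reads c0=1 → after 1×micro: 1 ⇒ (c0=1, c1=1, c2=1)
macro 5: S0 reads c2=1 → after 1×micro: 1; S1 reads c1=1 → after 2×micro: 1; S2 reads c0=1 → after 1×micro: 1 ⇒ (c0=1, c1=1, c2=1)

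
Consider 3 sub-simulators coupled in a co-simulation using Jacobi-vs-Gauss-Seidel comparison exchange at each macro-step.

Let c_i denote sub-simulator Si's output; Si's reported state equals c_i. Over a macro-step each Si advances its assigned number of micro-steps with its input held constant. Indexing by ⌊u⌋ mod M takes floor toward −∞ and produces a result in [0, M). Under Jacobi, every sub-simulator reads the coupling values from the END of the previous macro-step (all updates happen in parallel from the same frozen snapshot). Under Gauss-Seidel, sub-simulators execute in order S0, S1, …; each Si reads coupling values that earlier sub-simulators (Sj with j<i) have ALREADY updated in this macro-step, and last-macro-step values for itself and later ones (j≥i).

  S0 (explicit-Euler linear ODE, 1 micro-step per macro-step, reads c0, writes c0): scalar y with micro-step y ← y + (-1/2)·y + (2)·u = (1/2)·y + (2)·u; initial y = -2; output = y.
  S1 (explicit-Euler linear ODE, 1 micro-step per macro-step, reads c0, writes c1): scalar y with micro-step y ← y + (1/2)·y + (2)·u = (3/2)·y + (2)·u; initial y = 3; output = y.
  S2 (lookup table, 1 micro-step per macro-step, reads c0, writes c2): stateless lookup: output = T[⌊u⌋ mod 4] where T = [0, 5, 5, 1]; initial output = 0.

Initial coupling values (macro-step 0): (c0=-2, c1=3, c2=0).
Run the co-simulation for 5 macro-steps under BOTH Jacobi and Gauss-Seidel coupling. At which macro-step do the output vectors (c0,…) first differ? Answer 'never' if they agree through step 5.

first divergence at macro-step: 1

[Jacobi] macro 1: S0 reads c0=-2 → after 1×micro: -5; S1 reads c0=-2 → after 1×micro: 1/2; S2 reads c0=-2 → after 1×micro: 5 ⇒ (c0=-5, c1=1/2, c2=5)
[Jacobi] macro 2: S0 reads c0=-5 → after 1×micro: -25/2; S1 reads c0=-5 → after 1×micro: -37/4; S2 reads c0=-5 → after 1×micro: 1 ⇒ (c0=-25/2, c1=-37/4, c2=1)
[Jacobi] macro 3: S0 reads c0=-25/2 → after 1×micro: -125/4; S1 reads c0=-25/2 → after 1×micro: -311/8; S2 reads c0=-25/2 → after 1×micro: 1 ⇒ (c0=-125/4, c1=-311/8, c2=1)
[Jacobi] macro 4: S0 reads c0=-125/4 → after 1×micro: -625/8; S1 reads c0=-125/4 → after 1×micro: -1933/16; S2 reads c0=-125/4 → after 1×micro: 0 ⇒ (c0=-625/8, c1=-1933/16, c2=0)
[Jacobi] macro 5: S0 reads c0=-625/8 → after 1×micro: -3125/16; S1 reads c0=-625/8 → after 1×micro: -10799/32; S2 reads c0=-625/8 → after 1×micro: 5 ⇒ (c0=-3125/16, c1=-10799/32, c2=5)
[Gauss-Seidel] macro 1: S0 reads c0=-2 → after 1×micro: -5; S1 reads c0=-5 → after 1×micro: -11/2; S2 reads c0=-5 → after 1×micro: 1 ⇒ (c0=-5, c1=-11/2, c2=1)
[Gauss-Seidel] macro 2: S0 reads c0=-5 → after 1×micro: -25/2; S1 reads c0=-25/2 → after 1×micro: -133/4; S2 reads c0=-25/2 → after 1×micro: 1 ⇒ (c0=-25/2, c1=-133/4, c2=1)
[Gauss-Seidel] macro 3: S0 reads c0=-25/2 → after 1×micro: -125/4; S1 reads c0=-125/4 → after 1×micro: -899/8; S2 reads c0=-125/4 → after 1×micro: 0 ⇒ (c0=-125/4, c1=-899/8, c2=0)
[Gauss-Seidel] macro 4: S0 reads c0=-125/4 → after 1×micro: -625/8; S1 reads c0=-625/8 → after 1×micro: -5197/16; S2 reads c0=-625/8 → after 1×micro: 5 ⇒ (c0=-625/8, c1=-5197/16, c2=5)
[Gauss-Seidel] macro 5: S0 reads c0=-625/8 → after 1×micro: -3125/16; S1 reads c0=-3125/16 → after 1×micro: -28091/32; S2 reads c0=-3125/16 → after 1×micro: 0 ⇒ (c0=-3125/16, c1=-28091/32, c2=0)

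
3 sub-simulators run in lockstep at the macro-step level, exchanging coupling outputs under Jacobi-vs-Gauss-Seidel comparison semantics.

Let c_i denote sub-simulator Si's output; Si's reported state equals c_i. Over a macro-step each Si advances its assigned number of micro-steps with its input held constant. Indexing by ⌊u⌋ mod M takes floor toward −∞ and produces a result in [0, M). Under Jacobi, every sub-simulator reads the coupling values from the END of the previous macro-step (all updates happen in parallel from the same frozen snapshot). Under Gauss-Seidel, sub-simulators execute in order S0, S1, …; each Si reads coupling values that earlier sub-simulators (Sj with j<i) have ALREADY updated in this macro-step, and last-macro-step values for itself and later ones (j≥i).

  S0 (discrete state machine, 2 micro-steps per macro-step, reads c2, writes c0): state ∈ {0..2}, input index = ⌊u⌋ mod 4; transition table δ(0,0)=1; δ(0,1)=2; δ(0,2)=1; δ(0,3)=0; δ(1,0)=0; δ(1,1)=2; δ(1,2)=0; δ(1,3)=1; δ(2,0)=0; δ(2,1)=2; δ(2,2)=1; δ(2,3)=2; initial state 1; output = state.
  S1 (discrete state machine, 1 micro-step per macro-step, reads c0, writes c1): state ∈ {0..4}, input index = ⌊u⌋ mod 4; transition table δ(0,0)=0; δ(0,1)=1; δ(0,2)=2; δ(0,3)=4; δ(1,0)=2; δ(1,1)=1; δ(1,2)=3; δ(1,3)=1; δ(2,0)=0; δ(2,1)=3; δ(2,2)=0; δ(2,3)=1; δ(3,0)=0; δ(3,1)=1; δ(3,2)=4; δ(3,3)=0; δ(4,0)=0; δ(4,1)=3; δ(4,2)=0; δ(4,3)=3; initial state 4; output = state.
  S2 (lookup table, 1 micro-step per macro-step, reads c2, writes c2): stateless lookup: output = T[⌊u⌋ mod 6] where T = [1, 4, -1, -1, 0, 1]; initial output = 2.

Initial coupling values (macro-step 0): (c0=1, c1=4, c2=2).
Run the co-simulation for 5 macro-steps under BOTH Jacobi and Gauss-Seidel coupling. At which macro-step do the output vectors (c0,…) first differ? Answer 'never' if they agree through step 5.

first divergence at macro-step: 3

[Jacobi] macro 1: S0 reads c2=2 → after 2×micro: 1; S1 reads c0=1 → after 1×micro: 3; S2 reads c2=2 → after 1×micro: -1 ⇒ (c0=1, c1=3, c2=-1)
[Jacobi] macro 2: S0 reads c2=-1 → after 2×micro: 1; S1 reads c0=1 → after 1×micro: 1; S2 reads c2=-1 → after 1×micro: 1 ⇒ (c0=1, c1=1, c2=1)
[Jacobi] macro 3: S0 reads c2=1 → after 2×micro: 2; S1 reads c0=1 → after 1×micro: 1; S2 reads c2=1 → after 1×micro: 4 ⇒ (c0=2, c1=1, c2=4)
[Jacobi] macro 4: S0 reads c2=4 → after 2×micro: 1; S1 reads c0=2 → after 1×micro: 3; S2 reads c2=4 → after 1×micro: 0 ⇒ (c0=1, c1=3, c2=0)
[Jacobi] macro 5: S0 reads c2=0 → after 2×micro: 1; S1 reads c0=1 → after 1×micro: 1; S2 reads c2=0 → after 1×micro: 1 ⇒ (c0=1, c1=1, c2=1)
[Gauss-Seidel] macro 1: S0 reads c2=2 → after 2×micro: 1; S1 reads c0=1 → after 1×micro: 3; S2 reads c2=2 → after 1×micro: -1 ⇒ (c0=1, c1=3, c2=-1)
[Gauss-Seidel] macro 2: S0 reads c2=-1 → after 2×micro: 1; S1 reads c0=1 → after 1×micro: 1; S2 reads c2=-1 → after 1×micro: 1 ⇒ (c0=1, c1=1, c2=1)
[Gauss-Seidel] macro 3: S0 reads c2=1 → after 2×micro: 2; S1 reads c0=2 → after 1×micro: 3; S2 reads c2=1 → after 1×micro: 4 ⇒ (c0=2, c1=3, c2=4)
[Gauss-Seidel] macro 4: S0 reads c2=4 → after 2×micro: 1; S1 reads c0=1 → after 1×micro: 1; S2 reads c2=4 → after 1×micro: 0 ⇒ (c0=1, c1=1, c2=0)
[Gauss-Seidel] macro 5: S0 reads c2=0 → after 2×micro: 1; S1 reads c0=1 → after 1×micro: 1; S2 reads c2=0 → after 1×micro: 1 ⇒ (c0=1, c1=1, c2=1)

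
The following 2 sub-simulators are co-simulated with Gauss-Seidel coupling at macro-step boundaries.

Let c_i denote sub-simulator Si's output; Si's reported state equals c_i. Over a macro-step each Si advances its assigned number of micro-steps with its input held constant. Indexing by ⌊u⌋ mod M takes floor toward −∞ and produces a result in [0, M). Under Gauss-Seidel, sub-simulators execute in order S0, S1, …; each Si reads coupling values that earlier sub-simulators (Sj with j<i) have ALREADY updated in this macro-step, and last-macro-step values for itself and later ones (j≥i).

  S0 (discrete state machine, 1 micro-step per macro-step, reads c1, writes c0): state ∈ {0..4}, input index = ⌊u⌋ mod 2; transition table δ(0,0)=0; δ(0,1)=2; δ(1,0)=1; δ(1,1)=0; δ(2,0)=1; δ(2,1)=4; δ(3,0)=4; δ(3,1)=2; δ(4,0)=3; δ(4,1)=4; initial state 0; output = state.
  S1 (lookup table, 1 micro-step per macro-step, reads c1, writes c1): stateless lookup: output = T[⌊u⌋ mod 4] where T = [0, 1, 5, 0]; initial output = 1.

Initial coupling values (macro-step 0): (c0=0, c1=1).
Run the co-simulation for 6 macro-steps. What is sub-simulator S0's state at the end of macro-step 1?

S0 state at macro-step 1 = 2

macro 1: S0 reads c1=1 → after 1×micro: 2; S1 reads c1=1 → after 1×micro: 1 ⇒ (c0=2, c1=1)
macro 2: S0 reads c1=1 → after 1×micro: 4; S1 reads c1=1 → after 1×micro: 1 ⇒ (c0=4, c1=1)
macro 3: S0 reads c1=1 → after 1×micro: 4; S1 reads c1=1 → after 1×micro: 1 ⇒ (c0=4, c1=1)
macro 4: S0 reads c1=1 → after 1×micro: 4; S1 reads c1=1 → after 1×micro: 1 ⇒ (c0=4, c1=1)
macro 5: S0 reads c1=1 → after 1×micro: 4; S1 reads c1=1 → after 1×micro: 1 ⇒ (c0=4, c1=1)
macro 6: S0 reads c1=1 → after 1×micro: 4; S1 reads c1=1 → after 1×micro: 1 ⇒ (c0=4, c1=1)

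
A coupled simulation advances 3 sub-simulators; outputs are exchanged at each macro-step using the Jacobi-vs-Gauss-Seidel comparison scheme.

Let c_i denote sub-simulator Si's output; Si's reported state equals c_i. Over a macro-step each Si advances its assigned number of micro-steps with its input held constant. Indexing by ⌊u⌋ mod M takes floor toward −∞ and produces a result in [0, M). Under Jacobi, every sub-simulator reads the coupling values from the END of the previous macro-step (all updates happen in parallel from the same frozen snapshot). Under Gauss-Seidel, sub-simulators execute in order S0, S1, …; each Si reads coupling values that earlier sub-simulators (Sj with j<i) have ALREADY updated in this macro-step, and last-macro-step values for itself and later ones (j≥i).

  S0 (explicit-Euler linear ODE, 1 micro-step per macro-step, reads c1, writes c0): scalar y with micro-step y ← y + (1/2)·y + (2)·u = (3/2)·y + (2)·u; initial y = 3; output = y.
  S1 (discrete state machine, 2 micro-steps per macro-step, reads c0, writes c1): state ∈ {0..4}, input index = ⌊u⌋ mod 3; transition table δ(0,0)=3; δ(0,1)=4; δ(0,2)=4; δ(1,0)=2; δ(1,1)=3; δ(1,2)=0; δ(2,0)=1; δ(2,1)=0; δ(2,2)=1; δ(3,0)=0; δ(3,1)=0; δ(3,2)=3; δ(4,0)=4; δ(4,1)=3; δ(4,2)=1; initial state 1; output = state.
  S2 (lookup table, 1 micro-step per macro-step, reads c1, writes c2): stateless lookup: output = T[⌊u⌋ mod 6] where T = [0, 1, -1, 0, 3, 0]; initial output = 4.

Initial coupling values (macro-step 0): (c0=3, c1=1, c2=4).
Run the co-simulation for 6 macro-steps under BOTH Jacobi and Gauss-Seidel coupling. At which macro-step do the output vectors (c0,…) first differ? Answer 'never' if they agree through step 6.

first divergence at macro-step: 2

[Jacobi] macro 1: S0 reads c1=1 → after 1×micro: 13/2; S1 reads c0=3 → after 2×micro: 1; S2 reads c1=1 → after 1×micro: 1 ⇒ (c0=13/2, c1=1, c2=1)
[Jacobi] macro 2: S0 reads c1=1 → after 1×micro: 47/4; S1 reads c0=13/2 → after 2×micro: 1; S2 reads c1=1 → after 1×micro: 1 ⇒ (c0=47/4, c1=1, c2=1)
[Jacobi] macro 3: S0 reads c1=1 → after 1×micro: 157/8; S1 reads c0=47/4 → after 2×micro: 4; S2 reads c1=1 → after 1×micro: 1 ⇒ (c0=157/8, c1=4, c2=1)
[Jacobi] macro 4: S0 reads c1=4 → after 1×micro: 599/16; S1 reads c0=157/8 → after 2×micro: 0; S2 reads c1=4 → after 1×micro: 3 ⇒ (c0=599/16, c1=0, c2=3)
[Jacobi] macro 5: S0 reads c1=0 → after 1×micro: 1797/32; S1 reads c0=599/16 → after 2×micro: 3; S2 reads c1=0 → after 1×micro: 0 ⇒ (c0=1797/32, c1=3, c2=0)
[Jacobi] macro 6: S0 reads c1=3 → after 1×micro: 5775/64; S1 reads c0=1797/32 → after 2×micro: 3; S2 reads c1=3 → after 1×micro: 0 ⇒ (c0=5775/64, c1=3, c2=0)
[Gauss-Seidel] macro 1: S0 reads c1=1 → after 1×micro: 13/2; S1 reads c0=13/2 → after 2×micro: 1; S2 reads c1=1 → after 1×micro: 1 ⇒ (c0=13/2, c1=1, c2=1)
[Gauss-Seidel] macro 2: S0 reads c1=1 → after 1×micro: 47/4; S1 reads c0=47/4 → after 2×micro: 4; S2 reads c1=4 → after 1×micro: 3 ⇒ (c0=47/4, c1=4, c2=3)
[Gauss-Seidel] macro 3: S0 reads c1=4 → after 1×micro: 205/8; S1 reads c0=205/8 → after 2×micro: 0; S2 reads c1=0 → after 1×micro: 0 ⇒ (c0=205/8, c1=0, c2=0)
[Gauss-Seidel] macro 4: S0 reads c1=0 → after 1×micro: 615/16; S1 reads c0=615/16 → after 2×micro: 1; S2 reads c1=1 → after 1×micro: 1 ⇒ (c0=615/16, c1=1, c2=1)
[Gauss-Seidel] macro 5: S0 reads c1=1 → after 1×micro: 1909/32; S1 reads c0=1909/32 → after 2×micro: 4; S2 reads c1=4 → after 1×micro: 3 ⇒ (c0=1909/32, c1=4, c2=3)
[Gauss-Seidel] macro 6: S0 reads c1=4 → after 1×micro: 6239/64; S1 reads c0=6239/64 → after 2×micro: 0; S2 reads c1=0 → after 1×micro: 0 ⇒ (c0=6239/64, c1=0, c2=0)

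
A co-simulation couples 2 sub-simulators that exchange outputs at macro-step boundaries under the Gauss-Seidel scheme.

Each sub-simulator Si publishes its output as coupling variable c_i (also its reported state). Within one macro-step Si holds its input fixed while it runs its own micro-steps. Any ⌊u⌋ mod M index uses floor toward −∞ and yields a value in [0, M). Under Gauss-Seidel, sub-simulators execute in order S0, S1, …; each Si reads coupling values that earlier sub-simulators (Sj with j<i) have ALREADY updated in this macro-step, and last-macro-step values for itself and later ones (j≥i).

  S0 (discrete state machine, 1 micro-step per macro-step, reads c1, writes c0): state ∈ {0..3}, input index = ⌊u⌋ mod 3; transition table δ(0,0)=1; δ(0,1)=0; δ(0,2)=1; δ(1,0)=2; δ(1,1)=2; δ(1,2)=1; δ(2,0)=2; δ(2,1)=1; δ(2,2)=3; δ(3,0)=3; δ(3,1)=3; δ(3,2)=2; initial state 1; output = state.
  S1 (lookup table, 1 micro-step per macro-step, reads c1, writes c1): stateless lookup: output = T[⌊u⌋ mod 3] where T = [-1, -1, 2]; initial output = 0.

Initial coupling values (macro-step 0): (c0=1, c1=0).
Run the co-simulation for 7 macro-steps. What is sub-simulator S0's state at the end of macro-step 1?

macro 1: S0 reads c1=0 → after 1×micro: 2; S1 reads c1=0 → after 1×micro: -1 ⇒ (c0=2, c1=-1)
macro 2: S0 reads c1=-1 → after 1×micro: 3; S1 reads c1=-1 → after 1×micro: 2 ⇒ (c0=3, c1=2)
macro 3: S0 reads c1=2 → after 1×micro: 2; S1 reads c1=2 → after 1×micro: 2 ⇒ (c0=2, c1=2)
macro 4: S0 reads c1=2 → after 1×micro: 3; S1 reads c1=2 → after 1×micro: 2 ⇒ (c0=3, c1=2)
macro 5: S0 reads c1=2 → after 1×micro: 2; S1 reads c1=2 → after 1×micro: 2 ⇒ (c0=2, c1=2)
macro 6: S0 reads c1=2 → after 1×micro: 3; S1 reads c1=2 → after 1×micro: 2 ⇒ (c0=3, c1=2)
macro 7: S0 reads c1=2 → after 1×micro: 2; S1 reads c1=2 → after 1×micro: 2 ⇒ (c0=2, c1=2)

S0 state at macro-step 1 = 2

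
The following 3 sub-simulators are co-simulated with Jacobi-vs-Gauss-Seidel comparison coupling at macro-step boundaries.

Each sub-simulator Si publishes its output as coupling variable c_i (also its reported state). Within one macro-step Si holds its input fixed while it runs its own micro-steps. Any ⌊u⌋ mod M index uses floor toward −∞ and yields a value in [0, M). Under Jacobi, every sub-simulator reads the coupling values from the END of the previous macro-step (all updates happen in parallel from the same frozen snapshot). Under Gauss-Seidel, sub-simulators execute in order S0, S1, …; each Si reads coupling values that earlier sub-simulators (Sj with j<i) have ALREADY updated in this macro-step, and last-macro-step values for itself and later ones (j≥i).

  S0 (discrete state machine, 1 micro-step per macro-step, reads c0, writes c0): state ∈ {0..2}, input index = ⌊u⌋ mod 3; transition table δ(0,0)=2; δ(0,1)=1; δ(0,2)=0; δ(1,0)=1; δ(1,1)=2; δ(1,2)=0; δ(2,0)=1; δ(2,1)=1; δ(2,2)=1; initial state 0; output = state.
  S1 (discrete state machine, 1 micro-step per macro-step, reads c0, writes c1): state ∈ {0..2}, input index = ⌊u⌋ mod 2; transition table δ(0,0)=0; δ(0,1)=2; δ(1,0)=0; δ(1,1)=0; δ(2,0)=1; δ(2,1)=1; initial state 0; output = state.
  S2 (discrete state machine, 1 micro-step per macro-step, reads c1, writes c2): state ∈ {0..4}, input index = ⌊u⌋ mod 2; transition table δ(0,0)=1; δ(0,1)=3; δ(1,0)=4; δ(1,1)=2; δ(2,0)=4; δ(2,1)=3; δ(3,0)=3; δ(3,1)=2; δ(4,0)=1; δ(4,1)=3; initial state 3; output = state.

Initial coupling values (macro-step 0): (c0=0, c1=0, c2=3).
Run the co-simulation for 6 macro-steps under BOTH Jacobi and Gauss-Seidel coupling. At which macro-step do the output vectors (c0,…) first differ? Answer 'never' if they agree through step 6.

first divergence at macro-step: 2

[Jacobi] macro 1: S0 reads c0=0 → after 1×micro: 2; S1 reads c0=0 → after 1×micro: 0; S2 reads c1=0 → after 1×micro: 3 ⇒ (c0=2, c1=0, c2=3)
[Jacobi] macro 2: S0 reads c0=2 → after 1×micro: 1; S1 reads c0=2 → after 1×micro: 0; S2 reads c1=0 → after 1×micro: 3 ⇒ (c0=1, c1=0, c2=3)
[Jacobi] macro 3: S0 reads c0=1 → after 1×micro: 2; S1 reads c0=1 → after 1×micro: 2; S2 reads c1=0 → after 1×micro: 3 ⇒ (c0=2, c1=2, c2=3)
[Jacobi] macro 4: S0 reads c0=2 → after 1×micro: 1; S1 reads c0=2 → after 1×micro: 1; S2 reads c1=2 → after 1×micro: 3 ⇒ (c0=1, c1=1, c2=3)
[Jacobi] macro 5: S0 reads c0=1 → after 1×micro: 2; S1 reads c0=1 → after 1×micro: 0; S2 reads c1=1 → after 1×micro: 2 ⇒ (c0=2, c1=0, c2=2)
[Jacobi] macro 6: S0 reads c0=2 → after 1×micro: 1; S1 reads c0=2 → after 1×micro: 0; S2 reads c1=0 → after 1×micro: 4 ⇒ (c0=1, c1=0, c2=4)
[Gauss-Seidel] macro 1: S0 reads c0=0 → after 1×micro: 2; S1 reads c0=2 → after 1×micro: 0; S2 reads c1=0 → after 1×micro: 3 ⇒ (c0=2, c1=0, c2=3)
[Gauss-Seidel] macro 2: S0 reads c0=2 → after 1×micro: 1; S1 reads c0=1 → after 1×micro: 2; S2 reads c1=2 → after 1×micro: 3 ⇒ (c0=1, c1=2, c2=3)
[Gauss-Seidel] macro 3: S0 reads c0=1 → after 1×micro: 2; S1 reads c0=2 → after 1×micro: 1; S2 reads c1=1 → after 1×micro: 2 ⇒ (c0=2, c1=1, c2=2)
[Gauss-Seidel] macro 4: S0 reads c0=2 → after 1×micro: 1; S1 reads c0=1 → after 1×micro: 0; S2 reads c1=0 → after 1×micro: 4 ⇒ (c0=1, c1=0, c2=4)
[Gauss-Seidel] macro 5: S0 reads c0=1 → after 1×micro: 2; S1 reads c0=2 → after 1×micro: 0; S2 reads c1=0 → after 1×micro: 1 ⇒ (c0=2, c1=0, c2=1)
[Gauss-Seidel] macro 6: S0 reads c0=2 → after 1×micro: 1; S1 reads c0=1 → after 1×micro: 2; S2 reads c1=2 → after 1×micro: 4 ⇒ (c0=1, c1=2, c2=4)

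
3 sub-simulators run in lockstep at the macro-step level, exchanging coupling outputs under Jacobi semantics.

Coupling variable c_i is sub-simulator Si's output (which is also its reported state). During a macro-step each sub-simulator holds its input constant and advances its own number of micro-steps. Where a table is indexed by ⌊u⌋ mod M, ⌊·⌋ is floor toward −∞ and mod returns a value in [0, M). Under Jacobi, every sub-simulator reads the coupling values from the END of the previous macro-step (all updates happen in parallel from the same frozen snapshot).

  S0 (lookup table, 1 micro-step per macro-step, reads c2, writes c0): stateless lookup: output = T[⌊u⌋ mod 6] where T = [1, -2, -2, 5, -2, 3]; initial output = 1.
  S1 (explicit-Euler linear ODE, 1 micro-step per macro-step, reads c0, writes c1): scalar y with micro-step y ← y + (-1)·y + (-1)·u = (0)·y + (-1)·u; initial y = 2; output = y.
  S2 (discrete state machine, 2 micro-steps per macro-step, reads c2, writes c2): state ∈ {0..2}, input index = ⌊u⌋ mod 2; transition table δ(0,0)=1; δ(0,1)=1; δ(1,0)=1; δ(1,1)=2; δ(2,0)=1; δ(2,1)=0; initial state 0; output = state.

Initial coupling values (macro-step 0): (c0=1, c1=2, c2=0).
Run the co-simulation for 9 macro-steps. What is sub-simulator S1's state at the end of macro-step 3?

S1 state at macro-step 3 = 2

macro 1: S0 reads c2=0 → after 1×micro: 1; S1 reads c0=1 → after 1×micro: -1; S2 reads c2=0 → after 2×micro: 1 ⇒ (c0=1, c1=-1, c2=1)
macro 2: S0 reads c2=1 → after 1×micro: -2; S1 reads c0=1 → after 1×micro: -1; S2 reads c2=1 → after 2×micro: 0 ⇒ (c0=-2, c1=-1, c2=0)
macro 3: S0 reads c2=0 → after 1×micro: 1; S1 reads c0=-2 → after 1×micro: 2; S2 reads c2=0 → after 2×micro: 1 ⇒ (c0=1, c1=2, c2=1)
macro 4: S0 reads c2=1 → after 1×micro: -2; S1 reads c0=1 → after 1×micro: -1; S2 reads c2=1 → after 2×micro: 0 ⇒ (c0=-2, c1=-1, c2=0)
macro 5: S0 reads c2=0 → after 1×micro: 1; S1 reads c0=-2 → after 1×micro: 2; S2 reads c2=0 → after 2×micro: 1 ⇒ (c0=1, c1=2, c2=1)
macro 6: S0 reads c2=1 → after 1×micro: -2; S1 reads c0=1 → after 1×micro: -1; S2 reads c2=1 → after 2×micro: 0 ⇒ (c0=-2, c1=-1, c2=0)
macro 7: S0 reads c2=0 → after 1×micro: 1; S1 reads c0=-2 → after 1×micro: 2; S2 reads c2=0 → after 2×micro: 1 ⇒ (c0=1, c1=2, c2=1)
macro 8: S0 reads c2=1 → after 1×micro: -2; S1 reads c0=1 → after 1×micro: -1; S2 reads c2=1 → after 2×micro: 0 ⇒ (c0=-2, c1=-1, c2=0)
macro 9: S0 reads c2=0 → after 1×micro: 1; S1 reads c0=-2 → after 1×micro: 2; S2 reads c2=0 → after 2×micro: 1 ⇒ (c0=1, c1=2, c2=1)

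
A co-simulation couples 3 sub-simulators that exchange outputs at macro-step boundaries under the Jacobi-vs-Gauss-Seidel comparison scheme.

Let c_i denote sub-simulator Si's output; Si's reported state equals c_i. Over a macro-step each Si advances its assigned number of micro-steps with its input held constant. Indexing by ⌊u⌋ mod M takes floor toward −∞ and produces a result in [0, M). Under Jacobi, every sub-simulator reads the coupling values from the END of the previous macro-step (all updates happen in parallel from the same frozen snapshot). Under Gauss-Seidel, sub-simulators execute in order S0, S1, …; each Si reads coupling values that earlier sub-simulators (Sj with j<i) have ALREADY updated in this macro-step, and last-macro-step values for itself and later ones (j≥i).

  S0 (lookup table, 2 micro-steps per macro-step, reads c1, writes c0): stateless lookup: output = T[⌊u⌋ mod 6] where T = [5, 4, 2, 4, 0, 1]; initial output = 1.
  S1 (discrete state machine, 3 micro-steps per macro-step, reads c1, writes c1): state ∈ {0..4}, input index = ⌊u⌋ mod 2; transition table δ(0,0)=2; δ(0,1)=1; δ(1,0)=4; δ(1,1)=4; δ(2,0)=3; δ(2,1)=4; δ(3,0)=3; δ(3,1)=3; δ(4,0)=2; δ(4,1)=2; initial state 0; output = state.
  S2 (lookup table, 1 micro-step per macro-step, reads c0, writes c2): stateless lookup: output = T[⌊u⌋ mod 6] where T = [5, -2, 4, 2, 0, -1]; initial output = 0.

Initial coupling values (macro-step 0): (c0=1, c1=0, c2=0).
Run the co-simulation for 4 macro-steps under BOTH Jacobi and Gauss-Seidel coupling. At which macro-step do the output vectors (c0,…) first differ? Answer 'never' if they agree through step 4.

[Jacobi] macro 1: S0 reads c1=0 → after 2×micro: 5; S1 reads c1=0 → after 3×micro: 3; S2 reads c0=1 → after 1×micro: -2 ⇒ (c0=5, c1=3, c2=-2)
[Jacobi] macro 2: S0 reads c1=3 → after 2×micro: 4; S1 reads c1=3 → after 3×micro: 3; S2 reads c0=5 → after 1×micro: -1 ⇒ (c0=4, c1=3, c2=-1)
[Jacobi] macro 3: S0 reads c1=3 → after 2×micro: 4; S1 reads c1=3 → after 3×micro: 3; S2 reads c0=4 → after 1×micro: 0 ⇒ (c0=4, c1=3, c2=0)
[Jacobi] macro 4: S0 reads c1=3 → after 2×micro: 4; S1 reads c1=3 → after 3×micro: 3; S2 reads c0=4 → after 1×micro: 0 ⇒ (c0=4, c1=3, c2=0)
[Gauss-Seidel] macro 1: S0 reads c1=0 → after 2×micro: 5; S1 reads c1=0 → after 3×micro: 3; S2 reads c0=5 → after 1×micro: -1 ⇒ (c0=5, c1=3, c2=-1)
[Gauss-Seidel] macro 2: S0 reads c1=3 → after 2×micro: 4; S1 reads c1=3 → after 3×micro: 3; S2 reads c0=4 → after 1×micro: 0 ⇒ (c0=4, c1=3, c2=0)
[Gauss-Seidel] macro 3: S0 reads c1=3 → after 2×micro: 4; S1 reads c1=3 → after 3×micro: 3; S2 reads c0=4 → after 1×micro: 0 ⇒ (c0=4, c1=3, c2=0)
[Gauss-Seidel] macro 4: S0 reads c1=3 → after 2×micro: 4; S1 reads c1=3 → after 3×micro: 3; S2 reads c0=4 → after 1×micro: 0 ⇒ (c0=4, c1=3, c2=0)

first divergence at macro-step: 1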